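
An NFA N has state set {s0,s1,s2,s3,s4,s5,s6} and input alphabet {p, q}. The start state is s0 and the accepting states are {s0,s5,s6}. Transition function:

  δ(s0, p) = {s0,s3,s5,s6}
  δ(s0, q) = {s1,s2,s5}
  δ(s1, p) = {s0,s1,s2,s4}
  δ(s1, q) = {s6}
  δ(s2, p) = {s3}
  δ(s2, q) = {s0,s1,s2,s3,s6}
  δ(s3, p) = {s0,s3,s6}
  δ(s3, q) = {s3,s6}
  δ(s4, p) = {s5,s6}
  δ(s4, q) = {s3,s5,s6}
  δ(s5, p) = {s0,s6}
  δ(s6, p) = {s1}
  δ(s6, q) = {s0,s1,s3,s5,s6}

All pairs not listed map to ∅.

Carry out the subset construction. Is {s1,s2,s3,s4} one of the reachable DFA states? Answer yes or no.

Start state of the DFA: {s0}.
{s0} --p--> {s0,s3,s5,s6}  [new]
{s0} --q--> {s1,s2,s5}  [new]
{s0,s3,s5,s6} --p--> {s0,s1,s3,s5,s6}  [new]
{s0,s3,s5,s6} --q--> {s0,s1,s2,s3,s5,s6}  [new]
{s1,s2,s5} --p--> {s0,s1,s2,s3,s4,s6}  [new]
{s1,s2,s5} --q--> {s0,s1,s2,s3,s6}  [new]
{s0,s1,s3,s5,s6} --p--> {s0,s1,s2,s3,s4,s5,s6}  [new]
{s0,s1,s3,s5,s6} --q--> {s0,s1,s2,s3,s5,s6}  [seen]
{s0,s1,s2,s3,s5,s6} --p--> {s0,s1,s2,s3,s4,s5,s6}  [seen]
{s0,s1,s2,s3,s5,s6} --q--> {s0,s1,s2,s3,s5,s6}  [seen]
{s0,s1,s2,s3,s4,s6} --p--> {s0,s1,s2,s3,s4,s5,s6}  [seen]
{s0,s1,s2,s3,s4,s6} --q--> {s0,s1,s2,s3,s5,s6}  [seen]
{s0,s1,s2,s3,s6} --p--> {s0,s1,s2,s3,s4,s5,s6}  [seen]
{s0,s1,s2,s3,s6} --q--> {s0,s1,s2,s3,s5,s6}  [seen]
{s0,s1,s2,s3,s4,s5,s6} --p--> {s0,s1,s2,s3,s4,s5,s6}  [seen]
{s0,s1,s2,s3,s4,s5,s6} --q--> {s0,s1,s2,s3,s5,s6}  [seen]
Reachable DFA states: {s0}, {s0,s3,s5,s6}, {s1,s2,s5}, {s0,s1,s3,s5,s6}, {s0,s1,s2,s3,s5,s6}, {s0,s1,s2,s3,s4,s6}, {s0,s1,s2,s3,s6}, {s0,s1,s2,s3,s4,s5,s6}.
{s1,s2,s3,s4} is not among them.

no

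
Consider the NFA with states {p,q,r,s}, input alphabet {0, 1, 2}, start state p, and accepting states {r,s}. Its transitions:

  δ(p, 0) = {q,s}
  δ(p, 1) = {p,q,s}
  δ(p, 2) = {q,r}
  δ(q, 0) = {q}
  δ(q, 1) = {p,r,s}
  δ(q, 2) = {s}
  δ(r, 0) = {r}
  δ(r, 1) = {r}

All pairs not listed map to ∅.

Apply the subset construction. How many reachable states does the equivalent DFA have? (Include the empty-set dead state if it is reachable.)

10

Start state of the DFA: {p}.
{p} --0--> {q,s}  [new]
{p} --1--> {p,q,s}  [new]
{p} --2--> {q,r}  [new]
{q,s} --0--> {q}  [new]
{q,s} --1--> {p,r,s}  [new]
{q,s} --2--> {s}  [new]
{p,q,s} --0--> {q,s}  [seen]
{p,q,s} --1--> {p,q,r,s}  [new]
{p,q,s} --2--> {q,r,s}  [new]
{q,r} --0--> {q,r}  [seen]
{q,r} --1--> {p,r,s}  [seen]
{q,r} --2--> {s}  [seen]
{q} --0--> {q}  [seen]
{q} --1--> {p,r,s}  [seen]
{q} --2--> {s}  [seen]
{p,r,s} --0--> {q,r,s}  [seen]
{p,r,s} --1--> {p,q,r,s}  [seen]
{p,r,s} --2--> {q,r}  [seen]
{s} --0--> ∅  [new]
{s} --1--> ∅  [seen]
{s} --2--> ∅  [seen]
{p,q,r,s} --0--> {q,r,s}  [seen]
{p,q,r,s} --1--> {p,q,r,s}  [seen]
{p,q,r,s} --2--> {q,r,s}  [seen]
{q,r,s} --0--> {q,r}  [seen]
{q,r,s} --1--> {p,r,s}  [seen]
{q,r,s} --2--> {s}  [seen]
∅ --0--> ∅  [seen]
∅ --1--> ∅  [seen]
∅ --2--> ∅  [seen]
Reachable DFA states: {p}, {q,s}, {p,q,s}, {q,r}, {q}, {p,r,s}, {s}, {p,q,r,s}, {q,r,s}, ∅.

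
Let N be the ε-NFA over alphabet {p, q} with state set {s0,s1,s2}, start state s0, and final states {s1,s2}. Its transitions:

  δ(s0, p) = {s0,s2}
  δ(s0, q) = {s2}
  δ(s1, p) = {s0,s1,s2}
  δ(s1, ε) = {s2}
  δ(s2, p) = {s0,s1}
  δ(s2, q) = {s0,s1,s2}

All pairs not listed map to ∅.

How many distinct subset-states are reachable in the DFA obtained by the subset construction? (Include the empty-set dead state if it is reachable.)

4

Start state of the DFA: {s0} (ε-closure of the NFA start).
{s0} --p--> {s0,s2}  [new]
{s0} --q--> {s2}  [new]
{s0,s2} --p--> {s0,s1,s2}  [new]
{s0,s2} --q--> {s0,s1,s2}  [seen]
{s2} --p--> {s0,s1,s2}  [seen]
{s2} --q--> {s0,s1,s2}  [seen]
{s0,s1,s2} --p--> {s0,s1,s2}  [seen]
{s0,s1,s2} --q--> {s0,s1,s2}  [seen]
Reachable DFA states: {s0}, {s0,s2}, {s2}, {s0,s1,s2}.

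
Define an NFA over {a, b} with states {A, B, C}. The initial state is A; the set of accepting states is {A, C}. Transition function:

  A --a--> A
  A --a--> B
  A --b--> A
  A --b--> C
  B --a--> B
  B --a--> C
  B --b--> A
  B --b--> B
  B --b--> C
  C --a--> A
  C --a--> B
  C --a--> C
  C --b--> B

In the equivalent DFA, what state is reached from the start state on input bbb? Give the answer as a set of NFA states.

{A, B, C}

Start: {A}.
δ(A,b) = {A, C}.
Union: {A, C}.
After b: {A, C}.
δ(A,b) = {A, C}; δ(C,b) = {B}.
Union: {A, B, C}.
After b: {A, B, C}.
δ(A,b) = {A, C}; δ(B,b) = {A, B, C}; δ(C,b) = {B}.
Union: {A, B, C}.
After b: {A, B, C}.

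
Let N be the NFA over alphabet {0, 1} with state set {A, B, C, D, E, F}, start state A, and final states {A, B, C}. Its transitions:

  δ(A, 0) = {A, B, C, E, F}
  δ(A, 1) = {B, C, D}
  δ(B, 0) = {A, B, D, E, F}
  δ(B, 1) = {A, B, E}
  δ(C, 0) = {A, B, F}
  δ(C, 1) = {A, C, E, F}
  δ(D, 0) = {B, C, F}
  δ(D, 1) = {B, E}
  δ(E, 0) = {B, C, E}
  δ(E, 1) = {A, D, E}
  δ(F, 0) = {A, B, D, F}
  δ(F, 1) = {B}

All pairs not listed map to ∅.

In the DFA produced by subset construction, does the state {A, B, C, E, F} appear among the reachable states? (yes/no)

yes

Start state of the DFA: {A}.
{A} --0--> {A, B, C, E, F}  [new]
{A} --1--> {B, C, D}  [new]
{A, B, C, E, F} --0--> {A, B, C, D, E, F}  [new]
{A, B, C, E, F} --1--> {A, B, C, D, E, F}  [seen]
{B, C, D} --0--> {A, B, C, D, E, F}  [seen]
{B, C, D} --1--> {A, B, C, E, F}  [seen]
{A, B, C, D, E, F} --0--> {A, B, C, D, E, F}  [seen]
{A, B, C, D, E, F} --1--> {A, B, C, D, E, F}  [seen]
Reachable DFA states: {A}, {A, B, C, E, F}, {B, C, D}, {A, B, C, D, E, F}.
{A, B, C, E, F} is among them.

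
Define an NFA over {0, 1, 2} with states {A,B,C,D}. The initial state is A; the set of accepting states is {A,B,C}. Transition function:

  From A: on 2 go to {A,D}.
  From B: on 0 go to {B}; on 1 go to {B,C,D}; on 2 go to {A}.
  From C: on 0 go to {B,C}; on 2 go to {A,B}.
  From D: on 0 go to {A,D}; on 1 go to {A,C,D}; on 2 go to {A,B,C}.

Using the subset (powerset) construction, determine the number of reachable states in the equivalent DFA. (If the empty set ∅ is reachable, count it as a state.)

Start state of the DFA: {A}.
{A} --0--> ∅  [new]
{A} --1--> ∅  [seen]
{A} --2--> {A,D}  [new]
∅ --0--> ∅  [seen]
∅ --1--> ∅  [seen]
∅ --2--> ∅  [seen]
{A,D} --0--> {A,D}  [seen]
{A,D} --1--> {A,C,D}  [new]
{A,D} --2--> {A,B,C,D}  [new]
{A,C,D} --0--> {A,B,C,D}  [seen]
{A,C,D} --1--> {A,C,D}  [seen]
{A,C,D} --2--> {A,B,C,D}  [seen]
{A,B,C,D} --0--> {A,B,C,D}  [seen]
{A,B,C,D} --1--> {A,B,C,D}  [seen]
{A,B,C,D} --2--> {A,B,C,D}  [seen]
Reachable DFA states: {A}, ∅, {A,D}, {A,C,D}, {A,B,C,D}.

5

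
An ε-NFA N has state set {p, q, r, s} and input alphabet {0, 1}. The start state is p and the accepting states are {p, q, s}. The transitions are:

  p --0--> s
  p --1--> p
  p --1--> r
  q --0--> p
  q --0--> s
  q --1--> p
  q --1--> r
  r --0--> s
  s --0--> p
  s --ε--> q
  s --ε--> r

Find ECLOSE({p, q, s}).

Begin with {p, q, s}.
s →ε {q, r}; add r.
ε-closure = {p, q, r, s}.

{p, q, r, s}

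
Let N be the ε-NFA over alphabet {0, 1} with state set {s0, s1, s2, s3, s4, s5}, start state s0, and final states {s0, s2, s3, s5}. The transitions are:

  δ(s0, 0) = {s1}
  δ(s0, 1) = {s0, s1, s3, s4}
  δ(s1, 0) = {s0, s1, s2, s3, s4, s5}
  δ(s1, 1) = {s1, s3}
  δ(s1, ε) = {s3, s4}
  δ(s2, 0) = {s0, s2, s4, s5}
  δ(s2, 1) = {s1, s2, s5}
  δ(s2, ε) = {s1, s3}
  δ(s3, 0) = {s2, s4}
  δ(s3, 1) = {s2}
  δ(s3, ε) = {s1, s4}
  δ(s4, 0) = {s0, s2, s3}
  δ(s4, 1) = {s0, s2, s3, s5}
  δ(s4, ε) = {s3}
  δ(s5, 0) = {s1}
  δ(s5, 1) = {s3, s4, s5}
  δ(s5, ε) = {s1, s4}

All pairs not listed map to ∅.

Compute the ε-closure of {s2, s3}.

Begin with {s2, s3}.
s2 →ε {s1, s3}; add s1.
s1 →ε {s3, s4}; add s4.
ε-closure = {s1, s2, s3, s4}.

{s1, s2, s3, s4}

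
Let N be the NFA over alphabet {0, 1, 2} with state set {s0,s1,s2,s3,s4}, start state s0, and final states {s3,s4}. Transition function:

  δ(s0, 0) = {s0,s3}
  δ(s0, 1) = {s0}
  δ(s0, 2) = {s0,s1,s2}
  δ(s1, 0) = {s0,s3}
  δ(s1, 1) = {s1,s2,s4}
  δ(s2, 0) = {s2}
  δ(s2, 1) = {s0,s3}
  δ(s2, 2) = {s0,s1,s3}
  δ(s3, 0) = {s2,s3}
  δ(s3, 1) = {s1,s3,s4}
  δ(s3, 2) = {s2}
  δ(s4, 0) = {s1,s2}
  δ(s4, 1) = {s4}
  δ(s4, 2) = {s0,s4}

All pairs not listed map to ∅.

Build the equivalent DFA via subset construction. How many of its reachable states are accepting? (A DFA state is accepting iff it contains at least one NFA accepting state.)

Start state of the DFA: {s0}.
{s0} --0--> {s0,s3}  [new]
{s0} --1--> {s0}  [seen]
{s0} --2--> {s0,s1,s2}  [new]
{s0,s3} --0--> {s0,s2,s3}  [new]
{s0,s3} --1--> {s0,s1,s3,s4}  [new]
{s0,s3} --2--> {s0,s1,s2}  [seen]
{s0,s1,s2} --0--> {s0,s2,s3}  [seen]
{s0,s1,s2} --1--> {s0,s1,s2,s3,s4}  [new]
{s0,s1,s2} --2--> {s0,s1,s2,s3}  [new]
{s0,s2,s3} --0--> {s0,s2,s3}  [seen]
{s0,s2,s3} --1--> {s0,s1,s3,s4}  [seen]
{s0,s2,s3} --2--> {s0,s1,s2,s3}  [seen]
{s0,s1,s3,s4} --0--> {s0,s1,s2,s3}  [seen]
{s0,s1,s3,s4} --1--> {s0,s1,s2,s3,s4}  [seen]
{s0,s1,s3,s4} --2--> {s0,s1,s2,s4}  [new]
{s0,s1,s2,s3,s4} --0--> {s0,s1,s2,s3}  [seen]
{s0,s1,s2,s3,s4} --1--> {s0,s1,s2,s3,s4}  [seen]
{s0,s1,s2,s3,s4} --2--> {s0,s1,s2,s3,s4}  [seen]
{s0,s1,s2,s3} --0--> {s0,s2,s3}  [seen]
{s0,s1,s2,s3} --1--> {s0,s1,s2,s3,s4}  [seen]
{s0,s1,s2,s3} --2--> {s0,s1,s2,s3}  [seen]
{s0,s1,s2,s4} --0--> {s0,s1,s2,s3}  [seen]
{s0,s1,s2,s4} --1--> {s0,s1,s2,s3,s4}  [seen]
{s0,s1,s2,s4} --2--> {s0,s1,s2,s3,s4}  [seen]
Reachable DFA states: {s0}, {s0,s3}, {s0,s1,s2}, {s0,s2,s3}, {s0,s1,s3,s4}, {s0,s1,s2,s3,s4}, {s0,s1,s2,s3}, {s0,s1,s2,s4}.
Accepting DFA states (contain an NFA accepting state): {s0,s3}, {s0,s2,s3}, {s0,s1,s3,s4}, {s0,s1,s2,s3,s4}, {s0,s1,s2,s3}, {s0,s1,s2,s4}.

6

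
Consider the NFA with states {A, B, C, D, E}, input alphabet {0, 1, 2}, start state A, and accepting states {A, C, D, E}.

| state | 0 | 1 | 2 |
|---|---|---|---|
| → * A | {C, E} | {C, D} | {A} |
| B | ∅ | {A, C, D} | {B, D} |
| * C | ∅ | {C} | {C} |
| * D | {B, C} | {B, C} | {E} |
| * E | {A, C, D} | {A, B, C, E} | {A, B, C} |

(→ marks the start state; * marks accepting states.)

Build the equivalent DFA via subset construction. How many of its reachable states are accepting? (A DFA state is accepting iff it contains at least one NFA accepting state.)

14

Start state of the DFA: {A}.
{A} --0--> {C, E}  [new]
{A} --1--> {C, D}  [new]
{A} --2--> {A}  [seen]
{C, E} --0--> {A, C, D}  [new]
{C, E} --1--> {A, B, C, E}  [new]
{C, E} --2--> {A, B, C}  [new]
{C, D} --0--> {B, C}  [new]
{C, D} --1--> {B, C}  [seen]
{C, D} --2--> {C, E}  [seen]
{A, C, D} --0--> {B, C, E}  [new]
{A, C, D} --1--> {B, C, D}  [new]
{A, C, D} --2--> {A, C, E}  [new]
{A, B, C, E} --0--> {A, C, D, E}  [new]
{A, B, C, E} --1--> {A, B, C, D, E}  [new]
{A, B, C, E} --2--> {A, B, C, D}  [new]
{A, B, C} --0--> {C, E}  [seen]
{A, B, C} --1--> {A, C, D}  [seen]
{A, B, C} --2--> {A, B, C, D}  [seen]
{B, C} --0--> ∅  [new]
{B, C} --1--> {A, C, D}  [seen]
{B, C} --2--> {B, C, D}  [seen]
{B, C, E} --0--> {A, C, D}  [seen]
{B, C, E} --1--> {A, B, C, D, E}  [seen]
{B, C, E} --2--> {A, B, C, D}  [seen]
{B, C, D} --0--> {B, C}  [seen]
{B, C, D} --1--> {A, B, C, D}  [seen]
{B, C, D} --2--> {B, C, D, E}  [new]
{A, C, E} --0--> {A, C, D, E}  [seen]
{A, C, E} --1--> {A, B, C, D, E}  [seen]
{A, C, E} --2--> {A, B, C}  [seen]
{A, C, D, E} --0--> {A, B, C, D, E}  [seen]
{A, C, D, E} --1--> {A, B, C, D, E}  [seen]
{A, C, D, E} --2--> {A, B, C, E}  [seen]
{A, B, C, D, E} --0--> {A, B, C, D, E}  [seen]
{A, B, C, D, E} --1--> {A, B, C, D, E}  [seen]
{A, B, C, D, E} --2--> {A, B, C, D, E}  [seen]
{A, B, C, D} --0--> {B, C, E}  [seen]
{A, B, C, D} --1--> {A, B, C, D}  [seen]
{A, B, C, D} --2--> {A, B, C, D, E}  [seen]
∅ --0--> ∅  [seen]
∅ --1--> ∅  [seen]
∅ --2--> ∅  [seen]
{B, C, D, E} --0--> {A, B, C, D}  [seen]
{B, C, D, E} --1--> {A, B, C, D, E}  [seen]
{B, C, D, E} --2--> {A, B, C, D, E}  [seen]
Reachable DFA states: {A}, {C, E}, {C, D}, {A, C, D}, {A, B, C, E}, {A, B, C}, {B, C}, {B, C, E}, {B, C, D}, {A, C, E}, {A, C, D, E}, {A, B, C, D, E}, {A, B, C, D}, ∅, {B, C, D, E}.
Accepting DFA states (contain an NFA accepting state): {A}, {C, E}, {C, D}, {A, C, D}, {A, B, C, E}, {A, B, C}, {B, C}, {B, C, E}, {B, C, D}, {A, C, E}, {A, C, D, E}, {A, B, C, D, E}, {A, B, C, D}, {B, C, D, E}.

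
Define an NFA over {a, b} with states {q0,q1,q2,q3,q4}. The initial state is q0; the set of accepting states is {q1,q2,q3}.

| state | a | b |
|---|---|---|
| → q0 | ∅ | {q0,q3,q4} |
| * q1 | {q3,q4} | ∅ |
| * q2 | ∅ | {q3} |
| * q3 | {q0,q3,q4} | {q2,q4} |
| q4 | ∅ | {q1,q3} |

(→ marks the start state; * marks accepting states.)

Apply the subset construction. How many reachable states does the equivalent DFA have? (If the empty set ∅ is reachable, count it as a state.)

4

Start state of the DFA: {q0}.
{q0} --a--> ∅  [new]
{q0} --b--> {q0,q3,q4}  [new]
∅ --a--> ∅  [seen]
∅ --b--> ∅  [seen]
{q0,q3,q4} --a--> {q0,q3,q4}  [seen]
{q0,q3,q4} --b--> {q0,q1,q2,q3,q4}  [new]
{q0,q1,q2,q3,q4} --a--> {q0,q3,q4}  [seen]
{q0,q1,q2,q3,q4} --b--> {q0,q1,q2,q3,q4}  [seen]
Reachable DFA states: {q0}, ∅, {q0,q3,q4}, {q0,q1,q2,q3,q4}.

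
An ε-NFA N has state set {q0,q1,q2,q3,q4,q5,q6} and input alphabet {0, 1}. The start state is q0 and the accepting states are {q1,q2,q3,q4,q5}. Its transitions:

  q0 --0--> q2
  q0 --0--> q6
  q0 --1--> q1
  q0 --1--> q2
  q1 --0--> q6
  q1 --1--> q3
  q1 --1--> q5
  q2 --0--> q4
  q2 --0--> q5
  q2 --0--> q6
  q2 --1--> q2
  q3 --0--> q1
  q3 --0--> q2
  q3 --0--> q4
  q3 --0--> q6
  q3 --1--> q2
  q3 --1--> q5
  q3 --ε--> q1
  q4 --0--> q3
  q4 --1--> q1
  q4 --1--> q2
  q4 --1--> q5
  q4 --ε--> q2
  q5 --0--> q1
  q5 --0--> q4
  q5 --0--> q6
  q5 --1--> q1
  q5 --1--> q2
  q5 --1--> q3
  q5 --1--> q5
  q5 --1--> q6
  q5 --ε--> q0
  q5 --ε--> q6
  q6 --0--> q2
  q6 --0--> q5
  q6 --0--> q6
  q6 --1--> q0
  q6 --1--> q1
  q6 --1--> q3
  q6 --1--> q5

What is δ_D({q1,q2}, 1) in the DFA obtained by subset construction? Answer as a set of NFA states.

{q0,q1,q2,q3,q5,q6}

δ(q1,1) = {q3,q5}; δ(q2,1) = {q2}.
Union: {q2,q3,q5}.
ε-closure gives {q0,q1,q2,q3,q5,q6}.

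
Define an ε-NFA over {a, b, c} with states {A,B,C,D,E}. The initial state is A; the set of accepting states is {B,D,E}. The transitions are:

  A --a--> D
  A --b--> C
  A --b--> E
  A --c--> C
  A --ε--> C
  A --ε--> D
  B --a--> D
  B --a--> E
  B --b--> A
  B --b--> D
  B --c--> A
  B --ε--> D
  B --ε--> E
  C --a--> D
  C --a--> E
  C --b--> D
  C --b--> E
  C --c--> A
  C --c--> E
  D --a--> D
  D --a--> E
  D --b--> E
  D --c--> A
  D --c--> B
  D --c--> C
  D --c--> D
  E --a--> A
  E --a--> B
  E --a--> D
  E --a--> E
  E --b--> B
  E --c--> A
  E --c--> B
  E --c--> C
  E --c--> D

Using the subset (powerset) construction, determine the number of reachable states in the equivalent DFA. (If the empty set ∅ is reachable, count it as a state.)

5

Start state of the DFA: {A,C,D} (ε-closure of the NFA start).
{A,C,D} --a--> {D,E}  [new]
{A,C,D} --b--> {C,D,E}  [new]
{A,C,D} --c--> {A,B,C,D,E}  [new]
{D,E} --a--> {A,B,C,D,E}  [seen]
{D,E} --b--> {B,D,E}  [new]
{D,E} --c--> {A,B,C,D,E}  [seen]
{C,D,E} --a--> {A,B,C,D,E}  [seen]
{C,D,E} --b--> {B,D,E}  [seen]
{C,D,E} --c--> {A,B,C,D,E}  [seen]
{A,B,C,D,E} --a--> {A,B,C,D,E}  [seen]
{A,B,C,D,E} --b--> {A,B,C,D,E}  [seen]
{A,B,C,D,E} --c--> {A,B,C,D,E}  [seen]
{B,D,E} --a--> {A,B,C,D,E}  [seen]
{B,D,E} --b--> {A,B,C,D,E}  [seen]
{B,D,E} --c--> {A,B,C,D,E}  [seen]
Reachable DFA states: {A,C,D}, {D,E}, {C,D,E}, {A,B,C,D,E}, {B,D,E}.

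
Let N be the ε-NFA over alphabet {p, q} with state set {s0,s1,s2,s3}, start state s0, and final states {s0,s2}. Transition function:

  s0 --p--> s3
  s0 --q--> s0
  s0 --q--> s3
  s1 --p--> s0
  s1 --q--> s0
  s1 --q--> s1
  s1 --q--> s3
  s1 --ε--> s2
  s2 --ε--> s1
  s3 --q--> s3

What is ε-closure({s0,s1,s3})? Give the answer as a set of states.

Begin with {s0,s1,s3}.
s1 →ε {s2}; add s2.
ε-closure = {s0,s1,s2,s3}.

{s0,s1,s2,s3}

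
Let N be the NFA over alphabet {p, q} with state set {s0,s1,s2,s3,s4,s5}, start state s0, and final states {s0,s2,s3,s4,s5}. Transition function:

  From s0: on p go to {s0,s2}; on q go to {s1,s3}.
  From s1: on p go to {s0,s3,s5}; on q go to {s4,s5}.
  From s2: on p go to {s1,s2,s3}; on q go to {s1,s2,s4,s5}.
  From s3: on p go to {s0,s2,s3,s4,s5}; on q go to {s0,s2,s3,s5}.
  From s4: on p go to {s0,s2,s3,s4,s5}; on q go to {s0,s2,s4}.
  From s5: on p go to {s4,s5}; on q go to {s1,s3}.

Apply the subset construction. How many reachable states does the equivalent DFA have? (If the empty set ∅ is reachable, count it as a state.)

7

Start state of the DFA: {s0}.
{s0} --p--> {s0,s2}  [new]
{s0} --q--> {s1,s3}  [new]
{s0,s2} --p--> {s0,s1,s2,s3}  [new]
{s0,s2} --q--> {s1,s2,s3,s4,s5}  [new]
{s1,s3} --p--> {s0,s2,s3,s4,s5}  [new]
{s1,s3} --q--> {s0,s2,s3,s4,s5}  [seen]
{s0,s1,s2,s3} --p--> {s0,s1,s2,s3,s4,s5}  [new]
{s0,s1,s2,s3} --q--> {s0,s1,s2,s3,s4,s5}  [seen]
{s1,s2,s3,s4,s5} --p--> {s0,s1,s2,s3,s4,s5}  [seen]
{s1,s2,s3,s4,s5} --q--> {s0,s1,s2,s3,s4,s5}  [seen]
{s0,s2,s3,s4,s5} --p--> {s0,s1,s2,s3,s4,s5}  [seen]
{s0,s2,s3,s4,s5} --q--> {s0,s1,s2,s3,s4,s5}  [seen]
{s0,s1,s2,s3,s4,s5} --p--> {s0,s1,s2,s3,s4,s5}  [seen]
{s0,s1,s2,s3,s4,s5} --q--> {s0,s1,s2,s3,s4,s5}  [seen]
Reachable DFA states: {s0}, {s0,s2}, {s1,s3}, {s0,s1,s2,s3}, {s1,s2,s3,s4,s5}, {s0,s2,s3,s4,s5}, {s0,s1,s2,s3,s4,s5}.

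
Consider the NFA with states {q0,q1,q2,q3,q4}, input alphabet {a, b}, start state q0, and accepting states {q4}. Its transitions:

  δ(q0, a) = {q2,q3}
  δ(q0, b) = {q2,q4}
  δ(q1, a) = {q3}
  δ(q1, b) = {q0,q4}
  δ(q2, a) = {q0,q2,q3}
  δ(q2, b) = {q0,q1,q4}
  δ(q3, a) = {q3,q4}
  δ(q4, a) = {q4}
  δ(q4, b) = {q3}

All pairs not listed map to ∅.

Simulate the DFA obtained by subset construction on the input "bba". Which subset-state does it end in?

Start: {q0}.
δ(q0,b) = {q2,q4}.
Union: {q2,q4}.
After b: {q2,q4}.
δ(q2,b) = {q0,q1,q4}; δ(q4,b) = {q3}.
Union: {q0,q1,q3,q4}.
After b: {q0,q1,q3,q4}.
δ(q0,a) = {q2,q3}; δ(q1,a) = {q3}; δ(q3,a) = {q3,q4}; δ(q4,a) = {q4}.
Union: {q2,q3,q4}.
After a: {q2,q3,q4}.

{q2,q3,q4}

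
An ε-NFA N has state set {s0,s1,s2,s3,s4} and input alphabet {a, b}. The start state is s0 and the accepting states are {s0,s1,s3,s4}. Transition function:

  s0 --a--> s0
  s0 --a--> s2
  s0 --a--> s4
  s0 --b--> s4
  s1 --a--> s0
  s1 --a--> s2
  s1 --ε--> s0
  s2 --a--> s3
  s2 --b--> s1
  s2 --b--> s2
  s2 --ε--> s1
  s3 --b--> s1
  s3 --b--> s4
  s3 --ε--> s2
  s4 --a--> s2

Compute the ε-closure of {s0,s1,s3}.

{s0,s1,s2,s3}

Begin with {s0,s1,s3}.
s3 →ε {s2}; add s2.
ε-closure = {s0,s1,s2,s3}.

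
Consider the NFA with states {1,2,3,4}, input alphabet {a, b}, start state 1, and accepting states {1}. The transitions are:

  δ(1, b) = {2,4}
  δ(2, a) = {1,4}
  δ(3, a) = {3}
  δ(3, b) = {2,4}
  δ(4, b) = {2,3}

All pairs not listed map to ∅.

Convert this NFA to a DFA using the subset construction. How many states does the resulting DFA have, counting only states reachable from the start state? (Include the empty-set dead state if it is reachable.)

8

Start state of the DFA: {1}.
{1} --a--> ∅  [new]
{1} --b--> {2,4}  [new]
∅ --a--> ∅  [seen]
∅ --b--> ∅  [seen]
{2,4} --a--> {1,4}  [new]
{2,4} --b--> {2,3}  [new]
{1,4} --a--> ∅  [seen]
{1,4} --b--> {2,3,4}  [new]
{2,3} --a--> {1,3,4}  [new]
{2,3} --b--> {2,4}  [seen]
{2,3,4} --a--> {1,3,4}  [seen]
{2,3,4} --b--> {2,3,4}  [seen]
{1,3,4} --a--> {3}  [new]
{1,3,4} --b--> {2,3,4}  [seen]
{3} --a--> {3}  [seen]
{3} --b--> {2,4}  [seen]
Reachable DFA states: {1}, ∅, {2,4}, {1,4}, {2,3}, {2,3,4}, {1,3,4}, {3}.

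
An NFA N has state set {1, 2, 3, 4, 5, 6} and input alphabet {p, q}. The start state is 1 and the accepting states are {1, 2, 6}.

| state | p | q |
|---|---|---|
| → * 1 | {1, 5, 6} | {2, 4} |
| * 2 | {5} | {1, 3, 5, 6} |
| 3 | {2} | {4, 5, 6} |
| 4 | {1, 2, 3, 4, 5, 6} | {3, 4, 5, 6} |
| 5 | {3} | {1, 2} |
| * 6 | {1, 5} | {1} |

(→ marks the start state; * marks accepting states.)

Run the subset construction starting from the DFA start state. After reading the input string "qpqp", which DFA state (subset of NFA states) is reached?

Start: {1}.
δ(1,q) = {2, 4}.
Union: {2, 4}.
After q: {2, 4}.
δ(2,p) = {5}; δ(4,p) = {1, 2, 3, 4, 5, 6}.
Union: {1, 2, 3, 4, 5, 6}.
After p: {1, 2, 3, 4, 5, 6}.
δ(1,q) = {2, 4}; δ(2,q) = {1, 3, 5, 6}; δ(3,q) = {4, 5, 6}; δ(4,q) = {3, 4, 5, 6}; δ(5,q) = {1, 2}; δ(6,q) = {1}.
Union: {1, 2, 3, 4, 5, 6}.
After q: {1, 2, 3, 4, 5, 6}.
δ(1,p) = {1, 5, 6}; δ(2,p) = {5}; δ(3,p) = {2}; δ(4,p) = {1, 2, 3, 4, 5, 6}; δ(5,p) = {3}; δ(6,p) = {1, 5}.
Union: {1, 2, 3, 4, 5, 6}.
After p: {1, 2, 3, 4, 5, 6}.

{1, 2, 3, 4, 5, 6}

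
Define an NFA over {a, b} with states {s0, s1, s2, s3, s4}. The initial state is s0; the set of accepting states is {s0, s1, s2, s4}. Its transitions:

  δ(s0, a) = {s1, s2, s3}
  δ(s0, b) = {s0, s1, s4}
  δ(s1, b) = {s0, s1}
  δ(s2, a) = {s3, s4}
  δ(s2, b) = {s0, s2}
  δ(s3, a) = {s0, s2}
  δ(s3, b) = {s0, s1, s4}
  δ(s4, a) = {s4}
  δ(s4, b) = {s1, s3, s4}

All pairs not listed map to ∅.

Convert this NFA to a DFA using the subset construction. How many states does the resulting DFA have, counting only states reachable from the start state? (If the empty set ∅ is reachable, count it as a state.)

Start state of the DFA: {s0}.
{s0} --a--> {s1, s2, s3}  [new]
{s0} --b--> {s0, s1, s4}  [new]
{s1, s2, s3} --a--> {s0, s2, s3, s4}  [new]
{s1, s2, s3} --b--> {s0, s1, s2, s4}  [new]
{s0, s1, s4} --a--> {s1, s2, s3, s4}  [new]
{s0, s1, s4} --b--> {s0, s1, s3, s4}  [new]
{s0, s2, s3, s4} --a--> {s0, s1, s2, s3, s4}  [new]
{s0, s2, s3, s4} --b--> {s0, s1, s2, s3, s4}  [seen]
{s0, s1, s2, s4} --a--> {s1, s2, s3, s4}  [seen]
{s0, s1, s2, s4} --b--> {s0, s1, s2, s3, s4}  [seen]
{s1, s2, s3, s4} --a--> {s0, s2, s3, s4}  [seen]
{s1, s2, s3, s4} --b--> {s0, s1, s2, s3, s4}  [seen]
{s0, s1, s3, s4} --a--> {s0, s1, s2, s3, s4}  [seen]
{s0, s1, s3, s4} --b--> {s0, s1, s3, s4}  [seen]
{s0, s1, s2, s3, s4} --a--> {s0, s1, s2, s3, s4}  [seen]
{s0, s1, s2, s3, s4} --b--> {s0, s1, s2, s3, s4}  [seen]
Reachable DFA states: {s0}, {s1, s2, s3}, {s0, s1, s4}, {s0, s2, s3, s4}, {s0, s1, s2, s4}, {s1, s2, s3, s4}, {s0, s1, s3, s4}, {s0, s1, s2, s3, s4}.

8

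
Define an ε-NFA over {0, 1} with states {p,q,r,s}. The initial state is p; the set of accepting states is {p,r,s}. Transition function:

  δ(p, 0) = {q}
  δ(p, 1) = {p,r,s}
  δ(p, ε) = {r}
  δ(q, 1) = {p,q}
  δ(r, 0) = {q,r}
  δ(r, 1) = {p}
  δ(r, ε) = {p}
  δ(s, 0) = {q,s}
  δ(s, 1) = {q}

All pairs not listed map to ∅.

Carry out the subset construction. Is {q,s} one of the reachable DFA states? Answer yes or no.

no

Start state of the DFA: {p,r} (ε-closure of the NFA start).
{p,r} --0--> {p,q,r}  [new]
{p,r} --1--> {p,r,s}  [new]
{p,q,r} --0--> {p,q,r}  [seen]
{p,q,r} --1--> {p,q,r,s}  [new]
{p,r,s} --0--> {p,q,r,s}  [seen]
{p,r,s} --1--> {p,q,r,s}  [seen]
{p,q,r,s} --0--> {p,q,r,s}  [seen]
{p,q,r,s} --1--> {p,q,r,s}  [seen]
Reachable DFA states: {p,r}, {p,q,r}, {p,r,s}, {p,q,r,s}.
{q,s} is not among them.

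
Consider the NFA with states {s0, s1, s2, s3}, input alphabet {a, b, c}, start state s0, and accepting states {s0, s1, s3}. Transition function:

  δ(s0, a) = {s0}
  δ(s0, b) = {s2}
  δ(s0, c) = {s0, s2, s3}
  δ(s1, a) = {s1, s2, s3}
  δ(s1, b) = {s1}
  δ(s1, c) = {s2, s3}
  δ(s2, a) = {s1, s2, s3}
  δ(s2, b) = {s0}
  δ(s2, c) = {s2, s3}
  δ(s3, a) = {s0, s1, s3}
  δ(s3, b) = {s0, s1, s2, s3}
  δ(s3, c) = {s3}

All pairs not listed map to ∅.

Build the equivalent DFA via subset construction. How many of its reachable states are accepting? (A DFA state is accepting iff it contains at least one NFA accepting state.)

Start state of the DFA: {s0}.
{s0} --a--> {s0}  [seen]
{s0} --b--> {s2}  [new]
{s0} --c--> {s0, s2, s3}  [new]
{s2} --a--> {s1, s2, s3}  [new]
{s2} --b--> {s0}  [seen]
{s2} --c--> {s2, s3}  [new]
{s0, s2, s3} --a--> {s0, s1, s2, s3}  [new]
{s0, s2, s3} --b--> {s0, s1, s2, s3}  [seen]
{s0, s2, s3} --c--> {s0, s2, s3}  [seen]
{s1, s2, s3} --a--> {s0, s1, s2, s3}  [seen]
{s1, s2, s3} --b--> {s0, s1, s2, s3}  [seen]
{s1, s2, s3} --c--> {s2, s3}  [seen]
{s2, s3} --a--> {s0, s1, s2, s3}  [seen]
{s2, s3} --b--> {s0, s1, s2, s3}  [seen]
{s2, s3} --c--> {s2, s3}  [seen]
{s0, s1, s2, s3} --a--> {s0, s1, s2, s3}  [seen]
{s0, s1, s2, s3} --b--> {s0, s1, s2, s3}  [seen]
{s0, s1, s2, s3} --c--> {s0, s2, s3}  [seen]
Reachable DFA states: {s0}, {s2}, {s0, s2, s3}, {s1, s2, s3}, {s2, s3}, {s0, s1, s2, s3}.
Accepting DFA states (contain an NFA accepting state): {s0}, {s0, s2, s3}, {s1, s2, s3}, {s2, s3}, {s0, s1, s2, s3}.

5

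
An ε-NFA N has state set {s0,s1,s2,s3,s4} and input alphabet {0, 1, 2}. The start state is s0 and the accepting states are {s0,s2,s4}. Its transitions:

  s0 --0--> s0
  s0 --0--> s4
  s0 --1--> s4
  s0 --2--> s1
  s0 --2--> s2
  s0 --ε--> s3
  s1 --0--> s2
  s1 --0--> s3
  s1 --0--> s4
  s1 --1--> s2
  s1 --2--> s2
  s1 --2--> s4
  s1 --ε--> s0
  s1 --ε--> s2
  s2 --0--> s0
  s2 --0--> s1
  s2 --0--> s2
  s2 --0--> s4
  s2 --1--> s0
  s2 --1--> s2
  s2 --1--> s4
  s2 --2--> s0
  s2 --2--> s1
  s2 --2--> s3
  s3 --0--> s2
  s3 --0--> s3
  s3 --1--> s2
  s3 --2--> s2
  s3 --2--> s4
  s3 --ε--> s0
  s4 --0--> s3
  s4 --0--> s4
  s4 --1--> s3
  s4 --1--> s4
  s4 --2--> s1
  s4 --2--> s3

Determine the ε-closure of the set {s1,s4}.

Begin with {s1,s4}.
s1 →ε {s0,s2}; add s0, s2.
s0 →ε {s3}; add s3.
ε-closure = {s0,s1,s2,s3,s4}.

{s0,s1,s2,s3,s4}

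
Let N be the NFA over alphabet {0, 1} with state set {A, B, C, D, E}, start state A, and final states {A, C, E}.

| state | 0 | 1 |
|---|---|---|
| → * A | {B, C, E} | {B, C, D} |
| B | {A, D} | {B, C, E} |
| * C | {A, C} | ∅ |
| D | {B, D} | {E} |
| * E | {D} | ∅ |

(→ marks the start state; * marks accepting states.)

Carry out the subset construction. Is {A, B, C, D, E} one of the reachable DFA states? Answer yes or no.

yes

Start state of the DFA: {A}.
{A} --0--> {B, C, E}  [new]
{A} --1--> {B, C, D}  [new]
{B, C, E} --0--> {A, C, D}  [new]
{B, C, E} --1--> {B, C, E}  [seen]
{B, C, D} --0--> {A, B, C, D}  [new]
{B, C, D} --1--> {B, C, E}  [seen]
{A, C, D} --0--> {A, B, C, D, E}  [new]
{A, C, D} --1--> {B, C, D, E}  [new]
{A, B, C, D} --0--> {A, B, C, D, E}  [seen]
{A, B, C, D} --1--> {B, C, D, E}  [seen]
{A, B, C, D, E} --0--> {A, B, C, D, E}  [seen]
{A, B, C, D, E} --1--> {B, C, D, E}  [seen]
{B, C, D, E} --0--> {A, B, C, D}  [seen]
{B, C, D, E} --1--> {B, C, E}  [seen]
Reachable DFA states: {A}, {B, C, E}, {B, C, D}, {A, C, D}, {A, B, C, D}, {A, B, C, D, E}, {B, C, D, E}.
{A, B, C, D, E} is among them.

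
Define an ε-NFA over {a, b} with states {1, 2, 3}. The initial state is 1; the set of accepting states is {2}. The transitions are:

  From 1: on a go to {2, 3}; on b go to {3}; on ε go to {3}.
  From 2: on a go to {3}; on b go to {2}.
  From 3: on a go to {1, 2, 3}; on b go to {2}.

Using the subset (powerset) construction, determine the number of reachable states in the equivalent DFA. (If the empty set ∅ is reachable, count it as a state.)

5

Start state of the DFA: {1, 3} (ε-closure of the NFA start).
{1, 3} --a--> {1, 2, 3}  [new]
{1, 3} --b--> {2, 3}  [new]
{1, 2, 3} --a--> {1, 2, 3}  [seen]
{1, 2, 3} --b--> {2, 3}  [seen]
{2, 3} --a--> {1, 2, 3}  [seen]
{2, 3} --b--> {2}  [new]
{2} --a--> {3}  [new]
{2} --b--> {2}  [seen]
{3} --a--> {1, 2, 3}  [seen]
{3} --b--> {2}  [seen]
Reachable DFA states: {1, 3}, {1, 2, 3}, {2, 3}, {2}, {3}.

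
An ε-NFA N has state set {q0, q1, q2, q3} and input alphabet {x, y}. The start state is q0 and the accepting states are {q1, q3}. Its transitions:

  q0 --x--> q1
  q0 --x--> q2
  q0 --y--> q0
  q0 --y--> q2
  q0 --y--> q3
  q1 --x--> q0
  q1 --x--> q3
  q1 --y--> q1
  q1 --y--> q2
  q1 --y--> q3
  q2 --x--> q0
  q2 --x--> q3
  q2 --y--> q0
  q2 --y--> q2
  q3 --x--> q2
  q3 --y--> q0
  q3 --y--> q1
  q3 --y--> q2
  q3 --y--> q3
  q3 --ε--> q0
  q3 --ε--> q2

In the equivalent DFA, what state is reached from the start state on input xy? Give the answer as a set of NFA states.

{q0, q1, q2, q3}

Start: {q0}.
δ(q0,x) = {q1, q2}.
Union: {q1, q2}.
After x: {q1, q2}.
δ(q1,y) = {q1, q2, q3}; δ(q2,y) = {q0, q2}.
Union: {q0, q1, q2, q3}.
After y: {q0, q1, q2, q3}.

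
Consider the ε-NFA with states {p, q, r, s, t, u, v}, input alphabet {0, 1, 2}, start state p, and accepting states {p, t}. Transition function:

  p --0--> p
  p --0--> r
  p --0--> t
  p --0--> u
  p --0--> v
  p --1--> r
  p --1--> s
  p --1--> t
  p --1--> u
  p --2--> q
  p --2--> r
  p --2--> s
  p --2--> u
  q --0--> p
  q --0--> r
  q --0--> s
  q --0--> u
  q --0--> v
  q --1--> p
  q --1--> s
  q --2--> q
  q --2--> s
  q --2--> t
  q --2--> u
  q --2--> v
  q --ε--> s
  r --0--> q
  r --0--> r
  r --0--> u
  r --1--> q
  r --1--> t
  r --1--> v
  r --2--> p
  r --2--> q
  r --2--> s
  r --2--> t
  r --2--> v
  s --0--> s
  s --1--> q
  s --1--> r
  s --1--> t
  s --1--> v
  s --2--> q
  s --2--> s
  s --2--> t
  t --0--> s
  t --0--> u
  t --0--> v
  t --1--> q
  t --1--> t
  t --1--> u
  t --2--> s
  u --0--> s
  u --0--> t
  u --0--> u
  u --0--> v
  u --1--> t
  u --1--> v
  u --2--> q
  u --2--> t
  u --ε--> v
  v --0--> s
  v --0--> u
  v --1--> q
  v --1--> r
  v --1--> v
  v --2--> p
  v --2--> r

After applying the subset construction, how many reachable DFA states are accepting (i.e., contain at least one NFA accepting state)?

6

Start state of the DFA: {p} (ε-closure of the NFA start).
{p} --0--> {p, r, t, u, v}  [new]
{p} --1--> {r, s, t, u, v}  [new]
{p} --2--> {q, r, s, u, v}  [new]
{p, r, t, u, v} --0--> {p, q, r, s, t, u, v}  [new]
{p, r, t, u, v} --1--> {q, r, s, t, u, v}  [new]
{p, r, t, u, v} --2--> {p, q, r, s, t, u, v}  [seen]
{r, s, t, u, v} --0--> {q, r, s, t, u, v}  [seen]
{r, s, t, u, v} --1--> {q, r, s, t, u, v}  [seen]
{r, s, t, u, v} --2--> {p, q, r, s, t, v}  [new]
{q, r, s, u, v} --0--> {p, q, r, s, t, u, v}  [seen]
{q, r, s, u, v} --1--> {p, q, r, s, t, v}  [seen]
{q, r, s, u, v} --2--> {p, q, r, s, t, u, v}  [seen]
{p, q, r, s, t, u, v} --0--> {p, q, r, s, t, u, v}  [seen]
{p, q, r, s, t, u, v} --1--> {p, q, r, s, t, u, v}  [seen]
{p, q, r, s, t, u, v} --2--> {p, q, r, s, t, u, v}  [seen]
{q, r, s, t, u, v} --0--> {p, q, r, s, t, u, v}  [seen]
{q, r, s, t, u, v} --1--> {p, q, r, s, t, u, v}  [seen]
{q, r, s, t, u, v} --2--> {p, q, r, s, t, u, v}  [seen]
{p, q, r, s, t, v} --0--> {p, q, r, s, t, u, v}  [seen]
{p, q, r, s, t, v} --1--> {p, q, r, s, t, u, v}  [seen]
{p, q, r, s, t, v} --2--> {p, q, r, s, t, u, v}  [seen]
Reachable DFA states: {p}, {p, r, t, u, v}, {r, s, t, u, v}, {q, r, s, u, v}, {p, q, r, s, t, u, v}, {q, r, s, t, u, v}, {p, q, r, s, t, v}.
Accepting DFA states (contain an NFA accepting state): {p}, {p, r, t, u, v}, {r, s, t, u, v}, {p, q, r, s, t, u, v}, {q, r, s, t, u, v}, {p, q, r, s, t, v}.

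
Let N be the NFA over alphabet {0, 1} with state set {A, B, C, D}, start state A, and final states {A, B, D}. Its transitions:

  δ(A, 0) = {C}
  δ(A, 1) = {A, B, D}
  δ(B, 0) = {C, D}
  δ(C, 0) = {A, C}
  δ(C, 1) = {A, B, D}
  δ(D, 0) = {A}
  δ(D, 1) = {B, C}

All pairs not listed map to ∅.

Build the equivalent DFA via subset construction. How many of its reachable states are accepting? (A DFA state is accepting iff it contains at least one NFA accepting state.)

5

Start state of the DFA: {A}.
{A} --0--> {C}  [new]
{A} --1--> {A, B, D}  [new]
{C} --0--> {A, C}  [new]
{C} --1--> {A, B, D}  [seen]
{A, B, D} --0--> {A, C, D}  [new]
{A, B, D} --1--> {A, B, C, D}  [new]
{A, C} --0--> {A, C}  [seen]
{A, C} --1--> {A, B, D}  [seen]
{A, C, D} --0--> {A, C}  [seen]
{A, C, D} --1--> {A, B, C, D}  [seen]
{A, B, C, D} --0--> {A, C, D}  [seen]
{A, B, C, D} --1--> {A, B, C, D}  [seen]
Reachable DFA states: {A}, {C}, {A, B, D}, {A, C}, {A, C, D}, {A, B, C, D}.
Accepting DFA states (contain an NFA accepting state): {A}, {A, B, D}, {A, C}, {A, C, D}, {A, B, C, D}.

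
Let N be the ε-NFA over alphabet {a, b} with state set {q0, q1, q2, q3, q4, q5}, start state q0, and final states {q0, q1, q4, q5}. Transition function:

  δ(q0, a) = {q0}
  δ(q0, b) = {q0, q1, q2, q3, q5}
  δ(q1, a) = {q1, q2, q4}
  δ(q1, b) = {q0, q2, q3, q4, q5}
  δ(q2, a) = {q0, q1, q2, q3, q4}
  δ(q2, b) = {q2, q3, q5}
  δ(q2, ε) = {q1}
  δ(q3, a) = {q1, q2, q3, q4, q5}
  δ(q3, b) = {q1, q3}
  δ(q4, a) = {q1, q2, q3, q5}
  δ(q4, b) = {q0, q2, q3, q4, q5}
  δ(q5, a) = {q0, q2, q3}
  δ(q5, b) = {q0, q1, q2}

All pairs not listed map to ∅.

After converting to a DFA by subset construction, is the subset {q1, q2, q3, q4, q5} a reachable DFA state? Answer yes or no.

Start state of the DFA: {q0} (ε-closure of the NFA start).
{q0} --a--> {q0}  [seen]
{q0} --b--> {q0, q1, q2, q3, q5}  [new]
{q0, q1, q2, q3, q5} --a--> {q0, q1, q2, q3, q4, q5}  [new]
{q0, q1, q2, q3, q5} --b--> {q0, q1, q2, q3, q4, q5}  [seen]
{q0, q1, q2, q3, q4, q5} --a--> {q0, q1, q2, q3, q4, q5}  [seen]
{q0, q1, q2, q3, q4, q5} --b--> {q0, q1, q2, q3, q4, q5}  [seen]
Reachable DFA states: {q0}, {q0, q1, q2, q3, q5}, {q0, q1, q2, q3, q4, q5}.
{q1, q2, q3, q4, q5} is not among them.

no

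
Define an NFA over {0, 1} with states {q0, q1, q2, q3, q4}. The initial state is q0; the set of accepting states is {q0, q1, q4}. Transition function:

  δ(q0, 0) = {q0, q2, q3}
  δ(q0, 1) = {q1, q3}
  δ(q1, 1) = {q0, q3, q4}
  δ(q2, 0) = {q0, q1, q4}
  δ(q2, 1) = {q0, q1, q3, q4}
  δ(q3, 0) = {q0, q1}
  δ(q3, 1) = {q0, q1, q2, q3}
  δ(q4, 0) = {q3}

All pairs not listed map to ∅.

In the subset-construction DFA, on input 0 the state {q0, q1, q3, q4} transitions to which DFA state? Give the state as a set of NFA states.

{q0, q1, q2, q3}

δ(q0,0) = {q0, q2, q3}; δ(q1,0) = ∅; δ(q3,0) = {q0, q1}; δ(q4,0) = {q3}.
Union: {q0, q1, q2, q3}.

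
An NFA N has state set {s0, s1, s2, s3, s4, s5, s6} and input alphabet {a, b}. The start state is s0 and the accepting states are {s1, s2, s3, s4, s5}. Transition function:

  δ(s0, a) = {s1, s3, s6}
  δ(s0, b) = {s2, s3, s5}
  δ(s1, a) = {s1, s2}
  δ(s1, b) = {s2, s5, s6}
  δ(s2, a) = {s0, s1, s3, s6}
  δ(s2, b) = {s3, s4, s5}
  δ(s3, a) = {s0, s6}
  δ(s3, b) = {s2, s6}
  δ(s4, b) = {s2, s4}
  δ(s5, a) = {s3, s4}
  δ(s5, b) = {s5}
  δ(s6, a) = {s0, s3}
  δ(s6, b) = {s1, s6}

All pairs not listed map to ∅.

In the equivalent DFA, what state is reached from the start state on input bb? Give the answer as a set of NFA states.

{s2, s3, s4, s5, s6}

Start: {s0}.
δ(s0,b) = {s2, s3, s5}.
Union: {s2, s3, s5}.
After b: {s2, s3, s5}.
δ(s2,b) = {s3, s4, s5}; δ(s3,b) = {s2, s6}; δ(s5,b) = {s5}.
Union: {s2, s3, s4, s5, s6}.
After b: {s2, s3, s4, s5, s6}.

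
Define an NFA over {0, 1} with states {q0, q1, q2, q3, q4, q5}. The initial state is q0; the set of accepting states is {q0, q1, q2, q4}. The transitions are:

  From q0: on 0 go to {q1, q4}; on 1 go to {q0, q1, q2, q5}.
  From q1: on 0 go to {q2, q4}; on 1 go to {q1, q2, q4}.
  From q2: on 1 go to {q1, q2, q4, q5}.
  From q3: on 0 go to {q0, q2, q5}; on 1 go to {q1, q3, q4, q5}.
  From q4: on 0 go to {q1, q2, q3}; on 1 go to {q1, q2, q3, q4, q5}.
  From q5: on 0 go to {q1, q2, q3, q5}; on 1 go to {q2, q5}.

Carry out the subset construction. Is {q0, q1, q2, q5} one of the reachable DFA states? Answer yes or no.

yes

Start state of the DFA: {q0}.
{q0} --0--> {q1, q4}  [new]
{q0} --1--> {q0, q1, q2, q5}  [new]
{q1, q4} --0--> {q1, q2, q3, q4}  [new]
{q1, q4} --1--> {q1, q2, q3, q4, q5}  [new]
{q0, q1, q2, q5} --0--> {q1, q2, q3, q4, q5}  [seen]
{q0, q1, q2, q5} --1--> {q0, q1, q2, q4, q5}  [new]
{q1, q2, q3, q4} --0--> {q0, q1, q2, q3, q4, q5}  [new]
{q1, q2, q3, q4} --1--> {q1, q2, q3, q4, q5}  [seen]
{q1, q2, q3, q4, q5} --0--> {q0, q1, q2, q3, q4, q5}  [seen]
{q1, q2, q3, q4, q5} --1--> {q1, q2, q3, q4, q5}  [seen]
{q0, q1, q2, q4, q5} --0--> {q1, q2, q3, q4, q5}  [seen]
{q0, q1, q2, q4, q5} --1--> {q0, q1, q2, q3, q4, q5}  [seen]
{q0, q1, q2, q3, q4, q5} --0--> {q0, q1, q2, q3, q4, q5}  [seen]
{q0, q1, q2, q3, q4, q5} --1--> {q0, q1, q2, q3, q4, q5}  [seen]
Reachable DFA states: {q0}, {q1, q4}, {q0, q1, q2, q5}, {q1, q2, q3, q4}, {q1, q2, q3, q4, q5}, {q0, q1, q2, q4, q5}, {q0, q1, q2, q3, q4, q5}.
{q0, q1, q2, q5} is among them.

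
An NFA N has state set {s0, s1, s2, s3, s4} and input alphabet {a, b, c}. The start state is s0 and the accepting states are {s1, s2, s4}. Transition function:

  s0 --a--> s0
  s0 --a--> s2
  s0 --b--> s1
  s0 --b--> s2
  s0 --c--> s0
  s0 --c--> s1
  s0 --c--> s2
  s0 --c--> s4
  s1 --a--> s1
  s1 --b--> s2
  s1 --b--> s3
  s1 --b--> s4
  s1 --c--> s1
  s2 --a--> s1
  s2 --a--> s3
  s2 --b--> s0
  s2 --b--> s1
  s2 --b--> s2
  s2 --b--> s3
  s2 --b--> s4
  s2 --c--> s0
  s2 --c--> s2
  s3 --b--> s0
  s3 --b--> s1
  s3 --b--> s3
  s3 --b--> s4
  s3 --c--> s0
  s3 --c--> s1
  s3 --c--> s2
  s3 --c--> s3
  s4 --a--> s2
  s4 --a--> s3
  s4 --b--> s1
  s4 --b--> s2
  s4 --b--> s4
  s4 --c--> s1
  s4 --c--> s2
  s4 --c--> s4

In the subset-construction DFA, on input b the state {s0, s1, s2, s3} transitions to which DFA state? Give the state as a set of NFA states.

{s0, s1, s2, s3, s4}

δ(s0,b) = {s1, s2}; δ(s1,b) = {s2, s3, s4}; δ(s2,b) = {s0, s1, s2, s3, s4}; δ(s3,b) = {s0, s1, s3, s4}.
Union: {s0, s1, s2, s3, s4}.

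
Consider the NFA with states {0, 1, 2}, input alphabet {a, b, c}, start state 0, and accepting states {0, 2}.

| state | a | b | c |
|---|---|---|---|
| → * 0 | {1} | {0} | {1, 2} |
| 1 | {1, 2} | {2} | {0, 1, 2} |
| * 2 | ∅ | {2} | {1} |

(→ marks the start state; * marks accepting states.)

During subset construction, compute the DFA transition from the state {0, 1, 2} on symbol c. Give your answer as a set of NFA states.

{0, 1, 2}

δ(0,c) = {1, 2}; δ(1,c) = {0, 1, 2}; δ(2,c) = {1}.
Union: {0, 1, 2}.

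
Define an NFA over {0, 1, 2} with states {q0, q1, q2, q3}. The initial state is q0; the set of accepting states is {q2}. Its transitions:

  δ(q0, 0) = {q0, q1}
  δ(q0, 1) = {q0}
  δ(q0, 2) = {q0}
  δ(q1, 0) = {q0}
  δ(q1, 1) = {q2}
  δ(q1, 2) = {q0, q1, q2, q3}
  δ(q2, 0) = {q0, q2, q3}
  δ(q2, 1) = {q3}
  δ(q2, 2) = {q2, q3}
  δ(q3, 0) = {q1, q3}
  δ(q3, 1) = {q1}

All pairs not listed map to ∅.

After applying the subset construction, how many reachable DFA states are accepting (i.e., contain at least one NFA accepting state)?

4

Start state of the DFA: {q0}.
{q0} --0--> {q0, q1}  [new]
{q0} --1--> {q0}  [seen]
{q0} --2--> {q0}  [seen]
{q0, q1} --0--> {q0, q1}  [seen]
{q0, q1} --1--> {q0, q2}  [new]
{q0, q1} --2--> {q0, q1, q2, q3}  [new]
{q0, q2} --0--> {q0, q1, q2, q3}  [seen]
{q0, q2} --1--> {q0, q3}  [new]
{q0, q2} --2--> {q0, q2, q3}  [new]
{q0, q1, q2, q3} --0--> {q0, q1, q2, q3}  [seen]
{q0, q1, q2, q3} --1--> {q0, q1, q2, q3}  [seen]
{q0, q1, q2, q3} --2--> {q0, q1, q2, q3}  [seen]
{q0, q3} --0--> {q0, q1, q3}  [new]
{q0, q3} --1--> {q0, q1}  [seen]
{q0, q3} --2--> {q0}  [seen]
{q0, q2, q3} --0--> {q0, q1, q2, q3}  [seen]
{q0, q2, q3} --1--> {q0, q1, q3}  [seen]
{q0, q2, q3} --2--> {q0, q2, q3}  [seen]
{q0, q1, q3} --0--> {q0, q1, q3}  [seen]
{q0, q1, q3} --1--> {q0, q1, q2}  [new]
{q0, q1, q3} --2--> {q0, q1, q2, q3}  [seen]
{q0, q1, q2} --0--> {q0, q1, q2, q3}  [seen]
{q0, q1, q2} --1--> {q0, q2, q3}  [seen]
{q0, q1, q2} --2--> {q0, q1, q2, q3}  [seen]
Reachable DFA states: {q0}, {q0, q1}, {q0, q2}, {q0, q1, q2, q3}, {q0, q3}, {q0, q2, q3}, {q0, q1, q3}, {q0, q1, q2}.
Accepting DFA states (contain an NFA accepting state): {q0, q2}, {q0, q1, q2, q3}, {q0, q2, q3}, {q0, q1, q2}.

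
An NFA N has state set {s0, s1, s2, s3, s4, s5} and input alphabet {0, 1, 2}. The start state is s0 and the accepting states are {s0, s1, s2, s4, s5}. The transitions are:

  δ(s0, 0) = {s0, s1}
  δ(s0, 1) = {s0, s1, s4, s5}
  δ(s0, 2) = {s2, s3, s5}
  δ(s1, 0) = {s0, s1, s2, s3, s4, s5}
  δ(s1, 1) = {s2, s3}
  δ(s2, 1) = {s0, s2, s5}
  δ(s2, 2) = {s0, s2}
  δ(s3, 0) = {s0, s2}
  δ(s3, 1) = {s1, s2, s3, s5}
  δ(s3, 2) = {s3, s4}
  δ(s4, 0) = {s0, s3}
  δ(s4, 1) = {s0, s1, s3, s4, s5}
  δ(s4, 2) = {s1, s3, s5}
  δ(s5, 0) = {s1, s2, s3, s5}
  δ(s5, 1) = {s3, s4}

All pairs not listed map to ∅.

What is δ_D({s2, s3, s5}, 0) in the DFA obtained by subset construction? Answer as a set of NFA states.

{s0, s1, s2, s3, s5}

δ(s2,0) = ∅; δ(s3,0) = {s0, s2}; δ(s5,0) = {s1, s2, s3, s5}.
Union: {s0, s1, s2, s3, s5}.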